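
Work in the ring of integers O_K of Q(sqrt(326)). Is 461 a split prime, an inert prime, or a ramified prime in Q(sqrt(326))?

inert — (461) stays prime in O_K

d = 326 ≡ 2 (mod 4), so O_K = ℤ[√326] and disc(K) = 4d = 1304.
Since gcd(461, 1304) = 1 the prime 461 does not ramify.
Euler's criterion: 326^230 mod 461 = 460. Thus (326|461) = -1.
(326/461) = -1, so 461 is inert.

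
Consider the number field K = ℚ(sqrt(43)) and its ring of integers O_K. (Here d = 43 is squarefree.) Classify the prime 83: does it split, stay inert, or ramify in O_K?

inert

d = 43 ≡ 3 (mod 4), so O_K = ℤ[√43] and disc(K) = 4d = 172.
83 ∤ 172, so 83 is unramified.
Compute (43/83) via Euler: 43^((83-1)/2) mod 83 = 82, so (43/83) = -1.
d is a non-residue mod p, hence 83 remains inert in O_K.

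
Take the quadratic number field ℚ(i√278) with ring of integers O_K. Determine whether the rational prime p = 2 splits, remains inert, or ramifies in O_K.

-278 mod 4 = 2, hence disc K = 4·(-278) = -1112 and O_K = ℤ[√-278].
2 divides disc(K) = -1112, so 2 ramifies.

ramified — (2) = 𝔭²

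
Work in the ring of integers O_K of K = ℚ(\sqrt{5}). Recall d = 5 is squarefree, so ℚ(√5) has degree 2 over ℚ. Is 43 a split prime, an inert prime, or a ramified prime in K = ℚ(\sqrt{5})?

d = 5 ≡ 1 (mod 4), so O_K = ℤ[(1+√5)/2] and disc(K) = d = 5.
43 ∤ 5, so 43 is unramified.
(5/43) = 5^21 mod 43 = 42, giving Legendre symbol -1.
d is a non-residue mod p, hence 43 remains inert in O_K.

inert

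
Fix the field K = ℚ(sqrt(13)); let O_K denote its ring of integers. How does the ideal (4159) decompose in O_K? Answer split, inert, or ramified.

split — (4159) = 𝔭₁𝔭₂ with 𝔭₁ ≠ 𝔭₂

d = 13 ≡ 1 (mod 4), so O_K = ℤ[(1+√13)/2] and disc(K) = d = 13.
disc(K) = 13 is not divisible by 4159; 4159 is unramified.
Compute (13/4159) via Euler: 13^((4159-1)/2) mod 4159 = 1, so (13/4159) = 1.
Legendre symbol 1 ⇒ 4159 is split.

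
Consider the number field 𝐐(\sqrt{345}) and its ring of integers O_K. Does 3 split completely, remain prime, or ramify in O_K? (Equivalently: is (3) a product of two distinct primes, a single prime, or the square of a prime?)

ramified

345 mod 4 = 1, hence disc K = 345 and O_K = ℤ[(1+√345)/2].
3 divides disc(K) = 345, so 3 ramifies.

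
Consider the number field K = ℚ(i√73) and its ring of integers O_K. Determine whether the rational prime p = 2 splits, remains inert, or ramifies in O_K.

d = -73 ≡ 3 (mod 4), so O_K = ℤ[√-73] and disc(K) = 4d = -292.
2 divides disc(K) = -292, so 2 ramifies.

ramified — (2) = 𝔭²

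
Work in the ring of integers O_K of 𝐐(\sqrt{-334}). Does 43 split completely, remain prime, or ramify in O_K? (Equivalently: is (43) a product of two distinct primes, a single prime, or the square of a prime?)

Since -334 ≢ 1 mod 4, the ring of integers is ℤ[√-334] with discriminant 4·(-334) = -1336.
43 ∤ -1336, so 43 is unramified.
Legendre symbol by Euler's criterion: (-334/43) ≡ (-334)^21 ≡ 1 (mod 43), i.e. (-334/43) = 1.
Legendre symbol 1 ⇒ 43 is split.

splits completely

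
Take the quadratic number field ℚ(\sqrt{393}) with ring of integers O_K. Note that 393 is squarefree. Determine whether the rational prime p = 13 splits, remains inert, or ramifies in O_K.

d = 393 ≡ 1 (mod 4), so O_K = ℤ[(1+√393)/2] and disc(K) = d = 393.
13 ∤ 393, so 13 is unramified.
(393/13) = 3^6 mod 13 = 1, giving Legendre symbol 1.
d is a quadratic residue mod p, hence 13 splits in O_K.

p splits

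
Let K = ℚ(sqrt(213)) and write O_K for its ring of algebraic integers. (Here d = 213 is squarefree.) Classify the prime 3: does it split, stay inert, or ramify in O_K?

ramified — (3) = 𝔭²

Since 213 ≡ 1 mod 4, the ring of integers is ℤ[(1+√213)/2] with discriminant 213.
Ramification test: 3 | 213. The prime 3 ramifies in K.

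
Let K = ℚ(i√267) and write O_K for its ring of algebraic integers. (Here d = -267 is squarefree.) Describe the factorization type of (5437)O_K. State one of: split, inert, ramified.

split

Since -267 ≡ 1 mod 4, the ring of integers is ℤ[(1+√-267)/2] with discriminant -267.
5437 ∤ -267, so 5437 is unramified.
Legendre symbol by Euler's criterion: (-267/5437) ≡ (-267)^2718 ≡ 1 (mod 5437), i.e. (-267/5437) = 1.
(-267/5437) = 1, so 5437 splits.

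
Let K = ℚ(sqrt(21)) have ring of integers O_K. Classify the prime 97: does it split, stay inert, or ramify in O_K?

p is inert

d = 21 ≡ 1 (mod 4), so O_K = ℤ[(1+√21)/2] and disc(K) = d = 21.
Since gcd(97, 21) = 1 the prime 97 does not ramify.
Compute (21/97) via Euler: 21^((97-1)/2) mod 97 = 96, so (21/97) = -1.
(21/97) = -1, so 97 is inert.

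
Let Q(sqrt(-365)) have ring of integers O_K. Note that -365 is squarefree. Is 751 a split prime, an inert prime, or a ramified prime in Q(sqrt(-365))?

p splits

Since -365 ≢ 1 mod 4, the ring of integers is ℤ[√-365] with discriminant 4·(-365) = -1460.
751 ∤ -1460, so 751 is unramified.
Legendre symbol by Euler's criterion: (-365/751) ≡ (-365)^375 ≡ 1 (mod 751), i.e. (-365/751) = 1.
Legendre symbol 1 ⇒ 751 is split.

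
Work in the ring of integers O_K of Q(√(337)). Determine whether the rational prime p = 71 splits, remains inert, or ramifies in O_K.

inert

Since 337 ≡ 1 mod 4, the ring of integers is ℤ[(1+√337)/2] with discriminant 337.
71 ∤ 337, so 71 is unramified.
Compute (337/71) via Euler: 53^((71-1)/2) mod 71 = 70, so (337/71) = -1.
d is a non-residue mod p, hence 71 remains inert in O_K.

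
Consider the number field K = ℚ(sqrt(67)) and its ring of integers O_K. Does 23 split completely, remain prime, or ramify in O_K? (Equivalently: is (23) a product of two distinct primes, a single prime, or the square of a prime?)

23 remains inert

67 mod 4 = 3, hence disc K = 4·67 = 268 and O_K = ℤ[√67].
disc(K) = 268 is not divisible by 23; 23 is unramified.
Euler's criterion: 67^11 mod 23 = 22. Thus (67|23) = -1.
d is a non-residue mod p, hence 23 remains inert in O_K.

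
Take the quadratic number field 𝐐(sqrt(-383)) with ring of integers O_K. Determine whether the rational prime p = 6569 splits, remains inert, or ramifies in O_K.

Since -383 ≡ 1 mod 4, the ring of integers is ℤ[(1+√-383)/2] with discriminant -383.
Since gcd(6569, -383) = 1 the prime 6569 does not ramify.
(-383/6569) = 6186^3284 mod 6569 = 1, giving Legendre symbol 1.
Legendre symbol 1 ⇒ 6569 is split.

split — (6569) = 𝔭₁𝔭₂ with 𝔭₁ ≠ 𝔭₂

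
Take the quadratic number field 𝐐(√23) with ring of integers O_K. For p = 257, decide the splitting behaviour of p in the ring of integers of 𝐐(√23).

splits completely

23 mod 4 = 3, hence disc K = 4·23 = 92 and O_K = ℤ[√23].
disc(K) = 92 is not divisible by 257; 257 is unramified.
Legendre symbol by Euler's criterion: (23/257) ≡ 23^128 ≡ 1 (mod 257), i.e. (23/257) = 1.
Legendre symbol 1 ⇒ 257 is split.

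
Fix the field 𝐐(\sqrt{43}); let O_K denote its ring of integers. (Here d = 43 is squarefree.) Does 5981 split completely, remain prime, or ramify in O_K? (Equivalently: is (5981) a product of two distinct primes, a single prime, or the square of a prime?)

splits completely

d = 43 ≡ 3 (mod 4), so O_K = ℤ[√43] and disc(K) = 4d = 172.
5981 ∤ 172, so 5981 is unramified.
(43/5981) = 43^2990 mod 5981 = 1, giving Legendre symbol 1.
(43/5981) = 1, so 5981 splits.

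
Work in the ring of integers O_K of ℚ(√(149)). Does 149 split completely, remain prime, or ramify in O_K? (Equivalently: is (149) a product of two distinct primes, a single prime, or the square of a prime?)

d = 149 ≡ 1 (mod 4), so O_K = ℤ[(1+√149)/2] and disc(K) = d = 149.
Ramification test: 149 | 149. The prime 149 ramifies in K.

p ramifies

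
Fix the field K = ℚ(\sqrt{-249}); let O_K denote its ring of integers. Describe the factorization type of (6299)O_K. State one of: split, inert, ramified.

p is inert

-249 mod 4 = 3, hence disc K = 4·(-249) = -996 and O_K = ℤ[√-249].
disc(K) = -996 is not divisible by 6299; 6299 is unramified.
Compute (-249/6299) via Euler: 6050^((6299-1)/2) mod 6299 = 6298, so (-249/6299) = -1.
(-249/6299) = -1, so 6299 is inert.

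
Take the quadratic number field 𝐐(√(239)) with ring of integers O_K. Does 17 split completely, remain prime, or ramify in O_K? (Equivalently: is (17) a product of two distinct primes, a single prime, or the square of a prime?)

Since 239 ≢ 1 mod 4, the ring of integers is ℤ[√239] with discriminant 4·239 = 956.
Since gcd(17, 956) = 1 the prime 17 does not ramify.
Compute (239/17) via Euler: 1^((17-1)/2) mod 17 = 1, so (239/17) = 1.
(239/17) = 1, so 17 splits.

split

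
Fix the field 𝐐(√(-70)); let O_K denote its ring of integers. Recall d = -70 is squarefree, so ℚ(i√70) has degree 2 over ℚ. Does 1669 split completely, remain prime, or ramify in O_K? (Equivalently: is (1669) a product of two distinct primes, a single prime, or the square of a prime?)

d = -70 ≡ 2 (mod 4), so O_K = ℤ[√-70] and disc(K) = 4d = -280.
1669 ∤ -280, so 1669 is unramified.
Legendre symbol by Euler's criterion: (-70/1669) ≡ (-70)^834 ≡ 1 (mod 1669), i.e. (-70/1669) = 1.
Legendre symbol 1 ⇒ 1669 is split.

splits completely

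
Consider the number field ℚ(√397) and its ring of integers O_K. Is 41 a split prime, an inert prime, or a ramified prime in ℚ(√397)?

d = 397 ≡ 1 (mod 4), so O_K = ℤ[(1+√397)/2] and disc(K) = d = 397.
Since gcd(41, 397) = 1 the prime 41 does not ramify.
Euler's criterion: 397^20 mod 41 = 40. Thus (397|41) = -1.
(397/41) = -1, so 41 is inert.

remains prime (inert)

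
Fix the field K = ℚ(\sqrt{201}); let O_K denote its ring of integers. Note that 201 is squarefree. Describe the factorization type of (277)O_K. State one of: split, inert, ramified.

split

d = 201 ≡ 1 (mod 4), so O_K = ℤ[(1+√201)/2] and disc(K) = d = 201.
277 ∤ 201, so 277 is unramified.
Legendre symbol by Euler's criterion: (201/277) ≡ 201^138 ≡ 1 (mod 277), i.e. (201/277) = 1.
Legendre symbol 1 ⇒ 277 is split.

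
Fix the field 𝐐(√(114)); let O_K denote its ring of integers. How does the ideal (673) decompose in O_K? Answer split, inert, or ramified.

114 mod 4 = 2, hence disc K = 4·114 = 456 and O_K = ℤ[√114].
Since gcd(673, 456) = 1 the prime 673 does not ramify.
Euler's criterion: 114^336 mod 673 = 672. Thus (114|673) = -1.
(114/673) = -1, so 673 is inert.

inert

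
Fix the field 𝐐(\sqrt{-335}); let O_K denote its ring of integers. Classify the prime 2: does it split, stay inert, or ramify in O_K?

splits completely

d = -335 ≡ 1 (mod 4), so O_K = ℤ[(1+√-335)/2] and disc(K) = d = -335.
disc(K) = -335 is not divisible by 2; 2 is unramified.
d ≡ 1 (mod 8); the supplementary law gives 2 split.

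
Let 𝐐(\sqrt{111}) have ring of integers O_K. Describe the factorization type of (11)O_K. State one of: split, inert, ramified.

11 splits in O_K

d = 111 ≡ 3 (mod 4), so O_K = ℤ[√111] and disc(K) = 4d = 444.
disc(K) = 444 is not divisible by 11; 11 is unramified.
Legendre symbol by Euler's criterion: (111/11) ≡ 111^5 ≡ 1 (mod 11), i.e. (111/11) = 1.
d is a quadratic residue mod p, hence 11 splits in O_K.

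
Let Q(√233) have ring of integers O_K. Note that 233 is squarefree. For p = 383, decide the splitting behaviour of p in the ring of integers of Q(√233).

p is inert

233 mod 4 = 1, hence disc K = 233 and O_K = ℤ[(1+√233)/2].
383 ∤ 233, so 383 is unramified.
(233/383) = 233^191 mod 383 = 382, giving Legendre symbol -1.
Legendre symbol -1 ⇒ 383 is inert.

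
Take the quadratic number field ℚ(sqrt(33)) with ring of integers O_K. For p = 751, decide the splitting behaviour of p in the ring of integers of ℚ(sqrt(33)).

split

33 mod 4 = 1, hence disc K = 33 and O_K = ℤ[(1+√33)/2].
Since gcd(751, 33) = 1 the prime 751 does not ramify.
Euler's criterion: 33^375 mod 751 = 1. Thus (33|751) = 1.
d is a quadratic residue mod p, hence 751 splits in O_K.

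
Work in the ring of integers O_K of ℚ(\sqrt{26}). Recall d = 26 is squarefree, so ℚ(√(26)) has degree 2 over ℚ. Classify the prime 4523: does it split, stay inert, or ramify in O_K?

p is inert

26 mod 4 = 2, hence disc K = 4·26 = 104 and O_K = ℤ[√26].
Since gcd(4523, 104) = 1 the prime 4523 does not ramify.
Legendre symbol by Euler's criterion: (26/4523) ≡ 26^2261 ≡ 4522 (mod 4523), i.e. (26/4523) = -1.
(26/4523) = -1, so 4523 is inert.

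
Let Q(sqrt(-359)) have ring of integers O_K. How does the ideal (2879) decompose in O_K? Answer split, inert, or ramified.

inert — (2879) stays prime in O_K

d = -359 ≡ 1 (mod 4), so O_K = ℤ[(1+√-359)/2] and disc(K) = d = -359.
Since gcd(2879, -359) = 1 the prime 2879 does not ramify.
Euler's criterion: (-359)^1439 mod 2879 = 2878. Thus (-359|2879) = -1.
Legendre symbol -1 ⇒ 2879 is inert.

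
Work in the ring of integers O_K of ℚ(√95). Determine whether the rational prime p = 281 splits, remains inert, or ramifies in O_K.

281 remains inert

d = 95 ≡ 3 (mod 4), so O_K = ℤ[√95] and disc(K) = 4d = 380.
Since gcd(281, 380) = 1 the prime 281 does not ramify.
Euler's criterion: 95^140 mod 281 = 280. Thus (95|281) = -1.
(95/281) = -1, so 281 is inert.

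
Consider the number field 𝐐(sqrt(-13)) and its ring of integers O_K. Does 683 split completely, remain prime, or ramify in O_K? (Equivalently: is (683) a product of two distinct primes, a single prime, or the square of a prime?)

d = -13 ≡ 3 (mod 4), so O_K = ℤ[√-13] and disc(K) = 4d = -52.
683 ∤ -52, so 683 is unramified.
(-13/683) = 670^341 mod 683 = 1, giving Legendre symbol 1.
Legendre symbol 1 ⇒ 683 is split.

split — (683) = 𝔭₁𝔭₂ with 𝔭₁ ≠ 𝔭₂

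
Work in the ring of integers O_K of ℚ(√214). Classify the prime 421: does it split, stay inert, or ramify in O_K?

214 mod 4 = 2, hence disc K = 4·214 = 856 and O_K = ℤ[√214].
Since gcd(421, 856) = 1 the prime 421 does not ramify.
Compute (214/421) via Euler: 214^((421-1)/2) mod 421 = 420, so (214/421) = -1.
Legendre symbol -1 ⇒ 421 is inert.

p is inert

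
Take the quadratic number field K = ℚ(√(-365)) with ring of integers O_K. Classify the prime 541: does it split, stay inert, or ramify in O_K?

inert

-365 mod 4 = 3, hence disc K = 4·(-365) = -1460 and O_K = ℤ[√-365].
Since gcd(541, -1460) = 1 the prime 541 does not ramify.
Compute (-365/541) via Euler: 176^((541-1)/2) mod 541 = 540, so (-365/541) = -1.
(-365/541) = -1, so 541 is inert.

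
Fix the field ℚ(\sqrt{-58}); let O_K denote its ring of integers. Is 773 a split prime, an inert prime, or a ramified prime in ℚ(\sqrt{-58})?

-58 mod 4 = 2, hence disc K = 4·(-58) = -232 and O_K = ℤ[√-58].
Since gcd(773, -232) = 1 the prime 773 does not ramify.
Compute (-58/773) via Euler: 715^((773-1)/2) mod 773 = 1, so (-58/773) = 1.
Legendre symbol 1 ⇒ 773 is split.

773 splits in O_K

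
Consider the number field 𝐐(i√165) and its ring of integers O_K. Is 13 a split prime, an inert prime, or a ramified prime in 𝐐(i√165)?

Since -165 ≢ 1 mod 4, the ring of integers is ℤ[√-165] with discriminant 4·(-165) = -660.
disc(K) = -660 is not divisible by 13; 13 is unramified.
(-165/13) = 4^6 mod 13 = 1, giving Legendre symbol 1.
d is a quadratic residue mod p, hence 13 splits in O_K.

13 splits in O_K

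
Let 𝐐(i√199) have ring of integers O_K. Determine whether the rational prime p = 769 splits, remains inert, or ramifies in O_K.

d = -199 ≡ 1 (mod 4), so O_K = ℤ[(1+√-199)/2] and disc(K) = d = -199.
769 ∤ -199, so 769 is unramified.
Compute (-199/769) via Euler: 570^((769-1)/2) mod 769 = 1, so (-199/769) = 1.
d is a quadratic residue mod p, hence 769 splits in O_K.

p splits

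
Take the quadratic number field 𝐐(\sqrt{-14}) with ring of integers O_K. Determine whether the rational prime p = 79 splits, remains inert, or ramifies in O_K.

-14 mod 4 = 2, hence disc K = 4·(-14) = -56 and O_K = ℤ[√-14].
disc(K) = -56 is not divisible by 79; 79 is unramified.
(-14/79) = 65^39 mod 79 = 1, giving Legendre symbol 1.
(-14/79) = 1, so 79 splits.

splits completely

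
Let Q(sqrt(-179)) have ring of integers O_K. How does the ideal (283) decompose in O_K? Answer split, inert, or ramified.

-179 mod 4 = 1, hence disc K = -179 and O_K = ℤ[(1+√-179)/2].
disc(K) = -179 is not divisible by 283; 283 is unramified.
Legendre symbol by Euler's criterion: (-179/283) ≡ (-179)^141 ≡ 282 (mod 283), i.e. (-179/283) = -1.
(-179/283) = -1, so 283 is inert.

p is inert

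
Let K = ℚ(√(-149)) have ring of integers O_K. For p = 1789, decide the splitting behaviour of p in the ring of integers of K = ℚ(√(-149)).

splits completely

-149 mod 4 = 3, hence disc K = 4·(-149) = -596 and O_K = ℤ[√-149].
Since gcd(1789, -596) = 1 the prime 1789 does not ramify.
Euler's criterion: (-149)^894 mod 1789 = 1. Thus (-149|1789) = 1.
d is a quadratic residue mod p, hence 1789 splits in O_K.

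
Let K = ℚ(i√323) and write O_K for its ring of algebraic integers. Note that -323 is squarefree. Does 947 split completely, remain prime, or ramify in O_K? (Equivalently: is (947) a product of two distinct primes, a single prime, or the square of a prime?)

inert — (947) stays prime in O_K

-323 mod 4 = 1, hence disc K = -323 and O_K = ℤ[(1+√-323)/2].
Since gcd(947, -323) = 1 the prime 947 does not ramify.
Compute (-323/947) via Euler: 624^((947-1)/2) mod 947 = 946, so (-323/947) = -1.
d is a non-residue mod p, hence 947 remains inert in O_K.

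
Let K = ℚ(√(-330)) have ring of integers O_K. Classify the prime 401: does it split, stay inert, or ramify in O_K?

d = -330 ≡ 2 (mod 4), so O_K = ℤ[√-330] and disc(K) = 4d = -1320.
401 ∤ -1320, so 401 is unramified.
Euler's criterion: (-330)^200 mod 401 = 400. Thus (-330|401) = -1.
d is a non-residue mod p, hence 401 remains inert in O_K.

inert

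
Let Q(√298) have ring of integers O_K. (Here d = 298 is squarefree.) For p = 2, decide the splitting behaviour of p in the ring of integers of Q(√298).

p ramifies

298 mod 4 = 2, hence disc K = 4·298 = 1192 and O_K = ℤ[√298].
Ramification test: 2 | 1192. The prime 2 ramifies in K.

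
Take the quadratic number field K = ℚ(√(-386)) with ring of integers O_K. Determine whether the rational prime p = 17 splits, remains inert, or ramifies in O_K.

Since -386 ≢ 1 mod 4, the ring of integers is ℤ[√-386] with discriminant 4·(-386) = -1544.
disc(K) = -1544 is not divisible by 17; 17 is unramified.
(-386/17) = 5^8 mod 17 = 16, giving Legendre symbol -1.
(-386/17) = -1, so 17 is inert.

remains prime (inert)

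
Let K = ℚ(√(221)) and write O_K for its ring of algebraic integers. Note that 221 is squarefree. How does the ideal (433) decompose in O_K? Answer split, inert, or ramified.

Since 221 ≡ 1 mod 4, the ring of integers is ℤ[(1+√221)/2] with discriminant 221.
disc(K) = 221 is not divisible by 433; 433 is unramified.
Compute (221/433) via Euler: 221^((433-1)/2) mod 433 = 1, so (221/433) = 1.
(221/433) = 1, so 433 splits.

433 splits in O_K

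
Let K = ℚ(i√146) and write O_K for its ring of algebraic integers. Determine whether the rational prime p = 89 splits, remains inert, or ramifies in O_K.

Since -146 ≢ 1 mod 4, the ring of integers is ℤ[√-146] with discriminant 4·(-146) = -584.
Since gcd(89, -584) = 1 the prime 89 does not ramify.
Legendre symbol by Euler's criterion: (-146/89) ≡ (-146)^44 ≡ 1 (mod 89), i.e. (-146/89) = 1.
(-146/89) = 1, so 89 splits.

p splits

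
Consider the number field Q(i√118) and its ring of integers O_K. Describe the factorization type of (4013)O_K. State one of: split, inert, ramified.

Since -118 ≢ 1 mod 4, the ring of integers is ℤ[√-118] with discriminant 4·(-118) = -472.
disc(K) = -472 is not divisible by 4013; 4013 is unramified.
Euler's criterion: (-118)^2006 mod 4013 = 4012. Thus (-118|4013) = -1.
(-118/4013) = -1, so 4013 is inert.

remains prime (inert)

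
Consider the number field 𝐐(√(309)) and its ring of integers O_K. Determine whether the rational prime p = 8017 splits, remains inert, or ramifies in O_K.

remains prime (inert)

Since 309 ≡ 1 mod 4, the ring of integers is ℤ[(1+√309)/2] with discriminant 309.
8017 ∤ 309, so 8017 is unramified.
(309/8017) = 309^4008 mod 8017 = 8016, giving Legendre symbol -1.
(309/8017) = -1, so 8017 is inert.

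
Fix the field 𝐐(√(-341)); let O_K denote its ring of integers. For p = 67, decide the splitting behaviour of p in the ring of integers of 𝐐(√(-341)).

inert

d = -341 ≡ 3 (mod 4), so O_K = ℤ[√-341] and disc(K) = 4d = -1364.
Since gcd(67, -1364) = 1 the prime 67 does not ramify.
Compute (-341/67) via Euler: 61^((67-1)/2) mod 67 = 66, so (-341/67) = -1.
d is a non-residue mod p, hence 67 remains inert in O_K.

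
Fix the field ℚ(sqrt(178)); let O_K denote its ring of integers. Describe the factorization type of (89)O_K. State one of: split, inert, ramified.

Since 178 ≢ 1 mod 4, the ring of integers is ℤ[√178] with discriminant 4·178 = 712.
Ramification test: 89 | 712. The prime 89 ramifies in K.

p ramifies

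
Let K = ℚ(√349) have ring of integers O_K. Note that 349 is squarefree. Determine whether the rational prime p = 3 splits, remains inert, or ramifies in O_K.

Since 349 ≡ 1 mod 4, the ring of integers is ℤ[(1+√349)/2] with discriminant 349.
disc(K) = 349 is not divisible by 3; 3 is unramified.
Legendre symbol by Euler's criterion: (349/3) ≡ 349^1 ≡ 1 (mod 3), i.e. (349/3) = 1.
d is a quadratic residue mod p, hence 3 splits in O_K.

p splits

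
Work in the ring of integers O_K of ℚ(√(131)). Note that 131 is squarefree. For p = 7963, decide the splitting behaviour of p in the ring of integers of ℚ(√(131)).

p splits

Since 131 ≢ 1 mod 4, the ring of integers is ℤ[√131] with discriminant 4·131 = 524.
Since gcd(7963, 524) = 1 the prime 7963 does not ramify.
Euler's criterion: 131^3981 mod 7963 = 1. Thus (131|7963) = 1.
(131/7963) = 1, so 7963 splits.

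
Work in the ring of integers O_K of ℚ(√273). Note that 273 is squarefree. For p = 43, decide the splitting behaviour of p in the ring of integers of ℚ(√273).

d = 273 ≡ 1 (mod 4), so O_K = ℤ[(1+√273)/2] and disc(K) = d = 273.
43 ∤ 273, so 43 is unramified.
(273/43) = 15^21 mod 43 = 1, giving Legendre symbol 1.
Legendre symbol 1 ⇒ 43 is split.

splits completely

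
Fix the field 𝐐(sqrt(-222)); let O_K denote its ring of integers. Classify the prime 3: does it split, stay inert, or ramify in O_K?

ramified

d = -222 ≡ 2 (mod 4), so O_K = ℤ[√-222] and disc(K) = 4d = -888.
disc(K) = -888 = 3·(-296), so p = 3 is ramified.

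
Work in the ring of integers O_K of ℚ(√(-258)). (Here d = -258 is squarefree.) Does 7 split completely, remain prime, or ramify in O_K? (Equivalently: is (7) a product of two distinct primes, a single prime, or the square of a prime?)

-258 mod 4 = 2, hence disc K = 4·(-258) = -1032 and O_K = ℤ[√-258].
Since gcd(7, -1032) = 1 the prime 7 does not ramify.
Compute (-258/7) via Euler: 1^((7-1)/2) mod 7 = 1, so (-258/7) = 1.
(-258/7) = 1, so 7 splits.

7 splits in O_K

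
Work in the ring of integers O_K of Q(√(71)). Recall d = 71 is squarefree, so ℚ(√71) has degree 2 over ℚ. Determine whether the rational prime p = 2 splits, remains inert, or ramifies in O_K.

ramifies in O_K

71 mod 4 = 3, hence disc K = 4·71 = 284 and O_K = ℤ[√71].
Ramification test: 2 | 284. The prime 2 ramifies in K.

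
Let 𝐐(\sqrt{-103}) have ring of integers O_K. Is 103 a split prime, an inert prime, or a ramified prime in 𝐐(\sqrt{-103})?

-103 mod 4 = 1, hence disc K = -103 and O_K = ℤ[(1+√-103)/2].
103 divides disc(K) = -103, so 103 ramifies.

ramifies in O_K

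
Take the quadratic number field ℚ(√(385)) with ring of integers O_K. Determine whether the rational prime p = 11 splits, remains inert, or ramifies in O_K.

p ramifies

d = 385 ≡ 1 (mod 4), so O_K = ℤ[(1+√385)/2] and disc(K) = d = 385.
disc(K) = 385 = 11·35, so p = 11 is ramified.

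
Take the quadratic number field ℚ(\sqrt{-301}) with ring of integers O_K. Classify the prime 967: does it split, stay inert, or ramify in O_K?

Since -301 ≢ 1 mod 4, the ring of integers is ℤ[√-301] with discriminant 4·(-301) = -1204.
disc(K) = -1204 is not divisible by 967; 967 is unramified.
Euler's criterion: (-301)^483 mod 967 = 966. Thus (-301|967) = -1.
Legendre symbol -1 ⇒ 967 is inert.

remains prime (inert)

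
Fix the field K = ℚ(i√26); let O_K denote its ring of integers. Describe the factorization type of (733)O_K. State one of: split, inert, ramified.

split

d = -26 ≡ 2 (mod 4), so O_K = ℤ[√-26] and disc(K) = 4d = -104.
733 ∤ -104, so 733 is unramified.
Compute (-26/733) via Euler: 707^((733-1)/2) mod 733 = 1, so (-26/733) = 1.
Legendre symbol 1 ⇒ 733 is split.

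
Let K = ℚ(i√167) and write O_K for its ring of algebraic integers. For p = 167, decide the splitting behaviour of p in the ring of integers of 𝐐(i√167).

-167 mod 4 = 1, hence disc K = -167 and O_K = ℤ[(1+√-167)/2].
disc(K) = -167 = 167·(-1), so p = 167 is ramified.

ramifies in O_K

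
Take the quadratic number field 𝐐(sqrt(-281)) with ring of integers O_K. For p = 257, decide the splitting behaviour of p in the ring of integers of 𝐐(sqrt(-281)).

inert — (257) stays prime in O_K

Since -281 ≢ 1 mod 4, the ring of integers is ℤ[√-281] with discriminant 4·(-281) = -1124.
257 ∤ -1124, so 257 is unramified.
Compute (-281/257) via Euler: 233^((257-1)/2) mod 257 = 256, so (-281/257) = -1.
Legendre symbol -1 ⇒ 257 is inert.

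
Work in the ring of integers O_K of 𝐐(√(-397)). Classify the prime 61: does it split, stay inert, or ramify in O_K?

-397 mod 4 = 3, hence disc K = 4·(-397) = -1588 and O_K = ℤ[√-397].
disc(K) = -1588 is not divisible by 61; 61 is unramified.
Euler's criterion: (-397)^30 mod 61 = 60. Thus (-397|61) = -1.
d is a non-residue mod p, hence 61 remains inert in O_K.

remains prime (inert)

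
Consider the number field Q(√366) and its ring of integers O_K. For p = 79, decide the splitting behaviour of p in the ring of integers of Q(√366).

Since 366 ≢ 1 mod 4, the ring of integers is ℤ[√366] with discriminant 4·366 = 1464.
79 ∤ 1464, so 79 is unramified.
Compute (366/79) via Euler: 50^((79-1)/2) mod 79 = 1, so (366/79) = 1.
d is a quadratic residue mod p, hence 79 splits in O_K.

split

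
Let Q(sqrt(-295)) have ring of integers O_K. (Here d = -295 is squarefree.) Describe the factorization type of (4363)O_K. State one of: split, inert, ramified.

d = -295 ≡ 1 (mod 4), so O_K = ℤ[(1+√-295)/2] and disc(K) = d = -295.
Since gcd(4363, -295) = 1 the prime 4363 does not ramify.
Euler's criterion: (-295)^2181 mod 4363 = 1. Thus (-295|4363) = 1.
(-295/4363) = 1, so 4363 splits.

splits completely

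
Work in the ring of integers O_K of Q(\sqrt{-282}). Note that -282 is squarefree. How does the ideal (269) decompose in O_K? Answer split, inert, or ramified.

splits completely

d = -282 ≡ 2 (mod 4), so O_K = ℤ[√-282] and disc(K) = 4d = -1128.
Since gcd(269, -1128) = 1 the prime 269 does not ramify.
Compute (-282/269) via Euler: 256^((269-1)/2) mod 269 = 1, so (-282/269) = 1.
d is a quadratic residue mod p, hence 269 splits in O_K.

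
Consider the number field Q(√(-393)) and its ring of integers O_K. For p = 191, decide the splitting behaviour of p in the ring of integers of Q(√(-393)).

d = -393 ≡ 3 (mod 4), so O_K = ℤ[√-393] and disc(K) = 4d = -1572.
Since gcd(191, -1572) = 1 the prime 191 does not ramify.
Euler's criterion: (-393)^95 mod 191 = 1. Thus (-393|191) = 1.
d is a quadratic residue mod p, hence 191 splits in O_K.

split — (191) = 𝔭₁𝔭₂ with 𝔭₁ ≠ 𝔭₂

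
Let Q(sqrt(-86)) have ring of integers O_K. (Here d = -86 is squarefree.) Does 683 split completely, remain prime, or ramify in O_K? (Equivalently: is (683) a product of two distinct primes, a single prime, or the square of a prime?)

inert — (683) stays prime in O_K

d = -86 ≡ 2 (mod 4), so O_K = ℤ[√-86] and disc(K) = 4d = -344.
disc(K) = -344 is not divisible by 683; 683 is unramified.
Compute (-86/683) via Euler: 597^((683-1)/2) mod 683 = 682, so (-86/683) = -1.
(-86/683) = -1, so 683 is inert.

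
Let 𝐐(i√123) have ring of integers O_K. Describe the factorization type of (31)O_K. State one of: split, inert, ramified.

split

Since -123 ≡ 1 mod 4, the ring of integers is ℤ[(1+√-123)/2] with discriminant -123.
31 ∤ -123, so 31 is unramified.
(-123/31) = 1^15 mod 31 = 1, giving Legendre symbol 1.
Legendre symbol 1 ⇒ 31 is split.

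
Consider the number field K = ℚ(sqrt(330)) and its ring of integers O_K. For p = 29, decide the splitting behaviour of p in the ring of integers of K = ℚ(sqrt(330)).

330 mod 4 = 2, hence disc K = 4·330 = 1320 and O_K = ℤ[√330].
Since gcd(29, 1320) = 1 the prime 29 does not ramify.
(330/29) = 11^14 mod 29 = 28, giving Legendre symbol -1.
Legendre symbol -1 ⇒ 29 is inert.

inert — (29) stays prime in O_K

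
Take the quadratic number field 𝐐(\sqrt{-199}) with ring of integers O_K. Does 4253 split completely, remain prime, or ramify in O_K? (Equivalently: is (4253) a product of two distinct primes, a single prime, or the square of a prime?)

inert — (4253) stays prime in O_K

Since -199 ≡ 1 mod 4, the ring of integers is ℤ[(1+√-199)/2] with discriminant -199.
Since gcd(4253, -199) = 1 the prime 4253 does not ramify.
Legendre symbol by Euler's criterion: (-199/4253) ≡ (-199)^2126 ≡ 4252 (mod 4253), i.e. (-199/4253) = -1.
Legendre symbol -1 ⇒ 4253 is inert.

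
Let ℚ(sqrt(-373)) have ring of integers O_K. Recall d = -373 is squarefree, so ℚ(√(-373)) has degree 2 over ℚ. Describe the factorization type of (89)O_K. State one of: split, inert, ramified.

Since -373 ≢ 1 mod 4, the ring of integers is ℤ[√-373] with discriminant 4·(-373) = -1492.
89 ∤ -1492, so 89 is unramified.
(-373/89) = 72^44 mod 89 = 1, giving Legendre symbol 1.
d is a quadratic residue mod p, hence 89 splits in O_K.

split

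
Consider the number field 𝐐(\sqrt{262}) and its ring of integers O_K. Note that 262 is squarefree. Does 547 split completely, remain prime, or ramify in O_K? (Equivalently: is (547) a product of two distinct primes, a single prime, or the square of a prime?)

262 mod 4 = 2, hence disc K = 4·262 = 1048 and O_K = ℤ[√262].
547 ∤ 1048, so 547 is unramified.
Euler's criterion: 262^273 mod 547 = 546. Thus (262|547) = -1.
d is a non-residue mod p, hence 547 remains inert in O_K.

p is inert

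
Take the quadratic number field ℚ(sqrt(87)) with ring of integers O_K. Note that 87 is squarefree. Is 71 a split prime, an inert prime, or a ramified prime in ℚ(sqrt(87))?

d = 87 ≡ 3 (mod 4), so O_K = ℤ[√87] and disc(K) = 4d = 348.
Since gcd(71, 348) = 1 the prime 71 does not ramify.
Euler's criterion: 87^35 mod 71 = 1. Thus (87|71) = 1.
Legendre symbol 1 ⇒ 71 is split.

splits completely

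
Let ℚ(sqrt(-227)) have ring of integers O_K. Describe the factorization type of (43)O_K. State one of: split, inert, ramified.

p splits

d = -227 ≡ 1 (mod 4), so O_K = ℤ[(1+√-227)/2] and disc(K) = d = -227.
43 ∤ -227, so 43 is unramified.
Euler's criterion: (-227)^21 mod 43 = 1. Thus (-227|43) = 1.
Legendre symbol 1 ⇒ 43 is split.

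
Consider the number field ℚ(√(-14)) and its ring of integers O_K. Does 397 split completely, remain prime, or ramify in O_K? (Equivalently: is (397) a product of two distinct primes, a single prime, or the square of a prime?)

Since -14 ≢ 1 mod 4, the ring of integers is ℤ[√-14] with discriminant 4·(-14) = -56.
disc(K) = -56 is not divisible by 397; 397 is unramified.
Compute (-14/397) via Euler: 383^((397-1)/2) mod 397 = 1, so (-14/397) = 1.
Legendre symbol 1 ⇒ 397 is split.

splits completely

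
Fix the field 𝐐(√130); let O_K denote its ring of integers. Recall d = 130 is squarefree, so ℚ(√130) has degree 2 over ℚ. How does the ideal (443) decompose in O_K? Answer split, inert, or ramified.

splits completely

d = 130 ≡ 2 (mod 4), so O_K = ℤ[√130] and disc(K) = 4d = 520.
443 ∤ 520, so 443 is unramified.
(130/443) = 130^221 mod 443 = 1, giving Legendre symbol 1.
d is a quadratic residue mod p, hence 443 splits in O_K.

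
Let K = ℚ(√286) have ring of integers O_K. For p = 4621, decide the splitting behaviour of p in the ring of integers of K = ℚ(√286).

Since 286 ≢ 1 mod 4, the ring of integers is ℤ[√286] with discriminant 4·286 = 1144.
4621 ∤ 1144, so 4621 is unramified.
Legendre symbol by Euler's criterion: (286/4621) ≡ 286^2310 ≡ 1 (mod 4621), i.e. (286/4621) = 1.
Legendre symbol 1 ⇒ 4621 is split.

split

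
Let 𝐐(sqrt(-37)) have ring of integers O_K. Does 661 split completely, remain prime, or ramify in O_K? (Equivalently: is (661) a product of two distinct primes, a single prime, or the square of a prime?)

p is inert

-37 mod 4 = 3, hence disc K = 4·(-37) = -148 and O_K = ℤ[√-37].
661 ∤ -148, so 661 is unramified.
Compute (-37/661) via Euler: 624^((661-1)/2) mod 661 = 660, so (-37/661) = -1.
d is a non-residue mod p, hence 661 remains inert in O_K.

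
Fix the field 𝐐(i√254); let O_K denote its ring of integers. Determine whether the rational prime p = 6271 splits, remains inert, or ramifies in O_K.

d = -254 ≡ 2 (mod 4), so O_K = ℤ[√-254] and disc(K) = 4d = -1016.
6271 ∤ -1016, so 6271 is unramified.
Euler's criterion: (-254)^3135 mod 6271 = 6270. Thus (-254|6271) = -1.
Legendre symbol -1 ⇒ 6271 is inert.

remains prime (inert)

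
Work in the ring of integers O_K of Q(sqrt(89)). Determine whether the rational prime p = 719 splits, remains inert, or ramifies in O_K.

89 mod 4 = 1, hence disc K = 89 and O_K = ℤ[(1+√89)/2].
Since gcd(719, 89) = 1 the prime 719 does not ramify.
Compute (89/719) via Euler: 89^((719-1)/2) mod 719 = 718, so (89/719) = -1.
d is a non-residue mod p, hence 719 remains inert in O_K.

inert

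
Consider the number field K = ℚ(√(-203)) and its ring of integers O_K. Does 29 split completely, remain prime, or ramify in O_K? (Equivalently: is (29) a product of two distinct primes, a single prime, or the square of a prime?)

d = -203 ≡ 1 (mod 4), so O_K = ℤ[(1+√-203)/2] and disc(K) = d = -203.
29 divides disc(K) = -203, so 29 ramifies.

ramified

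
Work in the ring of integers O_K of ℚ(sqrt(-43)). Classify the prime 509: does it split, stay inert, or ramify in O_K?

split

-43 mod 4 = 1, hence disc K = -43 and O_K = ℤ[(1+√-43)/2].
509 ∤ -43, so 509 is unramified.
(-43/509) = 466^254 mod 509 = 1, giving Legendre symbol 1.
(-43/509) = 1, so 509 splits.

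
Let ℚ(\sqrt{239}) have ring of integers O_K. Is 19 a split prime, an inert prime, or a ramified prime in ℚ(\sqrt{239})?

split

239 mod 4 = 3, hence disc K = 4·239 = 956 and O_K = ℤ[√239].
19 ∤ 956, so 19 is unramified.
Euler's criterion: 239^9 mod 19 = 1. Thus (239|19) = 1.
d is a quadratic residue mod p, hence 19 splits in O_K.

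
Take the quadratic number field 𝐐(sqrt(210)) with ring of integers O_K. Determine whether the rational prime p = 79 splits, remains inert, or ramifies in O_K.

split

d = 210 ≡ 2 (mod 4), so O_K = ℤ[√210] and disc(K) = 4d = 840.
79 ∤ 840, so 79 is unramified.
Compute (210/79) via Euler: 52^((79-1)/2) mod 79 = 1, so (210/79) = 1.
d is a quadratic residue mod p, hence 79 splits in O_K.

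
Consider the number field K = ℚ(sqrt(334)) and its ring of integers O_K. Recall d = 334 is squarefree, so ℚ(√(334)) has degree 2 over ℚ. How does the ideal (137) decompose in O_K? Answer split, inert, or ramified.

split

d = 334 ≡ 2 (mod 4), so O_K = ℤ[√334] and disc(K) = 4d = 1336.
disc(K) = 1336 is not divisible by 137; 137 is unramified.
(334/137) = 60^68 mod 137 = 1, giving Legendre symbol 1.
Legendre symbol 1 ⇒ 137 is split.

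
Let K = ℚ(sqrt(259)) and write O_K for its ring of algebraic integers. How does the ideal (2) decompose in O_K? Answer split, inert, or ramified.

Since 259 ≢ 1 mod 4, the ring of integers is ℤ[√259] with discriminant 4·259 = 1036.
Ramification test: 2 | 1036. The prime 2 ramifies in K.

ramifies in O_K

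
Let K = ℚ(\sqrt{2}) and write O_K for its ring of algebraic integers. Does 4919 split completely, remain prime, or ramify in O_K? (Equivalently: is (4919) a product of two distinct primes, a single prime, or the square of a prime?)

2 mod 4 = 2, hence disc K = 4·2 = 8 and O_K = ℤ[√2].
Since gcd(4919, 8) = 1 the prime 4919 does not ramify.
Compute (2/4919) via Euler: 2^((4919-1)/2) mod 4919 = 1, so (2/4919) = 1.
(2/4919) = 1, so 4919 splits.

split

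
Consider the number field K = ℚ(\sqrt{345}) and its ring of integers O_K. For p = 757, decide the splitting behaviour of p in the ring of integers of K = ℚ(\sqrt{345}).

345 mod 4 = 1, hence disc K = 345 and O_K = ℤ[(1+√345)/2].
757 ∤ 345, so 757 is unramified.
Legendre symbol by Euler's criterion: (345/757) ≡ 345^378 ≡ 1 (mod 757), i.e. (345/757) = 1.
(345/757) = 1, so 757 splits.

split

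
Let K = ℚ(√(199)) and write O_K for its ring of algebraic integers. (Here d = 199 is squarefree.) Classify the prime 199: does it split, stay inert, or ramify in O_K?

199 mod 4 = 3, hence disc K = 4·199 = 796 and O_K = ℤ[√199].
disc(K) = 796 = 199·4, so p = 199 is ramified.

ramified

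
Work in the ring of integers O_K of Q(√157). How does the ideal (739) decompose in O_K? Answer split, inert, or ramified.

d = 157 ≡ 1 (mod 4), so O_K = ℤ[(1+√157)/2] and disc(K) = d = 157.
disc(K) = 157 is not divisible by 739; 739 is unramified.
Compute (157/739) via Euler: 157^((739-1)/2) mod 739 = 1, so (157/739) = 1.
d is a quadratic residue mod p, hence 739 splits in O_K.

split — (739) = 𝔭₁𝔭₂ with 𝔭₁ ≠ 𝔭₂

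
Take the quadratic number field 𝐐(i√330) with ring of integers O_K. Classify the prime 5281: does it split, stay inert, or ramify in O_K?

split — (5281) = 𝔭₁𝔭₂ with 𝔭₁ ≠ 𝔭₂

Since -330 ≢ 1 mod 4, the ring of integers is ℤ[√-330] with discriminant 4·(-330) = -1320.
5281 ∤ -1320, so 5281 is unramified.
(-330/5281) = 4951^2640 mod 5281 = 1, giving Legendre symbol 1.
Legendre symbol 1 ⇒ 5281 is split.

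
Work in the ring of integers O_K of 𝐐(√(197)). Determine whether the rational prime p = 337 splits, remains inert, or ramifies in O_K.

remains prime (inert)

d = 197 ≡ 1 (mod 4), so O_K = ℤ[(1+√197)/2] and disc(K) = d = 197.
Since gcd(337, 197) = 1 the prime 337 does not ramify.
Compute (197/337) via Euler: 197^((337-1)/2) mod 337 = 336, so (197/337) = -1.
d is a non-residue mod p, hence 337 remains inert in O_K.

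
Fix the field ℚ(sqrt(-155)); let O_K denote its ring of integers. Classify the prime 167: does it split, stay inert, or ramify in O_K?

Since -155 ≡ 1 mod 4, the ring of integers is ℤ[(1+√-155)/2] with discriminant -155.
Since gcd(167, -155) = 1 the prime 167 does not ramify.
(-155/167) = 12^83 mod 167 = 1, giving Legendre symbol 1.
(-155/167) = 1, so 167 splits.

split — (167) = 𝔭₁𝔭₂ with 𝔭₁ ≠ 𝔭₂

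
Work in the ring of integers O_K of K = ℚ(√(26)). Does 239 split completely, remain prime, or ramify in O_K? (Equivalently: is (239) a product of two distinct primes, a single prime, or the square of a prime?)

inert — (239) stays prime in O_K

26 mod 4 = 2, hence disc K = 4·26 = 104 and O_K = ℤ[√26].
Since gcd(239, 104) = 1 the prime 239 does not ramify.
Compute (26/239) via Euler: 26^((239-1)/2) mod 239 = 238, so (26/239) = -1.
Legendre symbol -1 ⇒ 239 is inert.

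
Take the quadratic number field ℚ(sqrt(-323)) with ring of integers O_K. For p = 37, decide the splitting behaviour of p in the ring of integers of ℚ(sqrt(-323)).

splits completely

d = -323 ≡ 1 (mod 4), so O_K = ℤ[(1+√-323)/2] and disc(K) = d = -323.
37 ∤ -323, so 37 is unramified.
Compute (-323/37) via Euler: 10^((37-1)/2) mod 37 = 1, so (-323/37) = 1.
Legendre symbol 1 ⇒ 37 is split.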